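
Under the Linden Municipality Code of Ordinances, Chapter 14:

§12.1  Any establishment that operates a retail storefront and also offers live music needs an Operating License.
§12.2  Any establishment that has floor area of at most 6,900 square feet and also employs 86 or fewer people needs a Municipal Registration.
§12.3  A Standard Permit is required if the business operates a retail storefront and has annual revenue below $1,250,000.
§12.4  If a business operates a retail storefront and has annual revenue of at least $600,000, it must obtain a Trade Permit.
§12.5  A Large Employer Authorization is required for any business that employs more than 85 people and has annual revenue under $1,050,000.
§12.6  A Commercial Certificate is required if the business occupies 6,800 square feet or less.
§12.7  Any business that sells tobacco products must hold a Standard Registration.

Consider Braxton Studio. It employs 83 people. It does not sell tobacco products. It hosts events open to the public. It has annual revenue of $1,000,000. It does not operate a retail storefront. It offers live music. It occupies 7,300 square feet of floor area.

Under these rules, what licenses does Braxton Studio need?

§12.1 does not operate a retail storefront; offers live music → Operating License not required.
§12.2 floor area 7,300 square feet > 6,900 square feet; employees 83 ≤ 86 → Municipal Registration not required.
§12.3 does not operate a retail storefront; revenue $1,000,000 < $1,250,000 → Standard Permit not required.
§12.4 does not operate a retail storefront; revenue $1,000,000 ≥ $600,000 → Trade Permit not required.
§12.5 employees 83 ≤ 85; revenue $1,000,000 < $1,050,000 → Large Employer Authorization not required.
§12.6 floor area 7,300 square feet > 6,800 square feet → Commercial Certificate not required.
§12.7 does not sell tobacco products → Standard Registration not required.

None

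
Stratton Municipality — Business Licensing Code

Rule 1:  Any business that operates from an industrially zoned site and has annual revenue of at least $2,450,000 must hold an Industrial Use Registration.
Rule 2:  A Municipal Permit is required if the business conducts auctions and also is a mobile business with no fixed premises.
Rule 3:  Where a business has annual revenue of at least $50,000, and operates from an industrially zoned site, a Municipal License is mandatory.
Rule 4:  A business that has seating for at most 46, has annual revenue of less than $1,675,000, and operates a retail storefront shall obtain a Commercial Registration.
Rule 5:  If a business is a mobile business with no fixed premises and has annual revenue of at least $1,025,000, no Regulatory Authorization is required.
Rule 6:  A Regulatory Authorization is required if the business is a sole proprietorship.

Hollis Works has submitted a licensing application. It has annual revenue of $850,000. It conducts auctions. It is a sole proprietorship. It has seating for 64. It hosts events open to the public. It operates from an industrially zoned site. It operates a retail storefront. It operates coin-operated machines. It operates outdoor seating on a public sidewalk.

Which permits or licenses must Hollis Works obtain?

Municipal License, Regulatory Authorization

Rule 1: operates from an industrially zoned site; revenue $850,000 < $2,450,000 → Industrial Use Registration not required.
Rule 2: conducts auctions; operates from an industrially zoned site (not: is a mobile business with no fixed premises) → Municipal Permit not required.
Rule 3: revenue $850,000 ≥ $50,000; operates from an industrially zoned site → Municipal License required.
Rule 4: seating 64 > 46; revenue $850,000 < $1,675,000; operates a retail storefront → Commercial Registration not required.
Rule 5: operates from an industrially zoned site (not: is a mobile business with no fixed premises); revenue $850,000 < $1,025,000 → Regulatory Authorization exemption does not apply.
Rule 6: is a sole proprietorship → Regulatory Authorization required.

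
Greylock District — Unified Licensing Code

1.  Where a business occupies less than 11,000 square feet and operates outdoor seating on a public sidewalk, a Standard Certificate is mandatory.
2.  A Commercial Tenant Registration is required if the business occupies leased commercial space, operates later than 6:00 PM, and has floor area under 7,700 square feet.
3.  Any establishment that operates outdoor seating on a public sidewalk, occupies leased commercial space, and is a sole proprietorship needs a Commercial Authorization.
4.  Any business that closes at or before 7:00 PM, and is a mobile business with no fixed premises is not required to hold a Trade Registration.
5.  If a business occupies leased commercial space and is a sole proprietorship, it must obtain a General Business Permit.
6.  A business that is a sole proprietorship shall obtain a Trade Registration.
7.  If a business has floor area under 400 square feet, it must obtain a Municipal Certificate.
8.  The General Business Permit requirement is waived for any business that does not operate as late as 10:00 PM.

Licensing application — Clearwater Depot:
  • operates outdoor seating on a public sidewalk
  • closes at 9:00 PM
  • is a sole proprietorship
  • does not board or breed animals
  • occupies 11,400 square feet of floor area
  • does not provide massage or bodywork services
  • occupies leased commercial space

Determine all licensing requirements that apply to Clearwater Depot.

Commercial Authorization, Trade Registration

1. floor area 11,400 square feet ≥ 11,000 square feet; operates outdoor seating on a public sidewalk → Standard Certificate not required.
2. occupies leased commercial space; closes 9:00 PM, after 6:00 PM; floor area 11,400 square feet ≥ 7,700 square feet → Commercial Tenant Registration not required.
3. operates outdoor seating on a public sidewalk; occupies leased commercial space; is a sole proprietorship → Commercial Authorization required.
4. closes 9:00 PM, after 7:00 PM; occupies leased commercial space (not: is a mobile business with no fixed premises) → Trade Registration exemption does not apply.
5. occupies leased commercial space; is a sole proprietorship → General Business Permit required.
6. is a sole proprietorship → Trade Registration required.
7. floor area 11,400 square feet ≥ 400 square feet → Municipal Certificate not required.
8. closes 9:00 PM, at/before 10:00 PM → exempt from General Business Permit.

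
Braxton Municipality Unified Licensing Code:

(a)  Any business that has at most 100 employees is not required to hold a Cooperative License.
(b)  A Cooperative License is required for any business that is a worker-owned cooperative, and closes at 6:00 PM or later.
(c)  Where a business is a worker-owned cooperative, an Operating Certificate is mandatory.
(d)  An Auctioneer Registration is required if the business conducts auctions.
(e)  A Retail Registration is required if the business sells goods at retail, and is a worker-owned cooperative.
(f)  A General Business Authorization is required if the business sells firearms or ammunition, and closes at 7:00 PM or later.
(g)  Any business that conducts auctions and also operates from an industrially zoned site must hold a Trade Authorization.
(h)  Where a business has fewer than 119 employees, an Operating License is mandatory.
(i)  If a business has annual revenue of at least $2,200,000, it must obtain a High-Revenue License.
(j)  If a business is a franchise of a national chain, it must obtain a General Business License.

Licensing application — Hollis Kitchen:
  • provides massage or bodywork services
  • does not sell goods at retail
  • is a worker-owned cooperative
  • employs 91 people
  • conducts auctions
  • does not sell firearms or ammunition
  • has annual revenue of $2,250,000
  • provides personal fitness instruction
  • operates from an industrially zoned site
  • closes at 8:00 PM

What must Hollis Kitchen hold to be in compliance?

Auctioneer Registration, High-Revenue License, Operating Certificate, Operating License, Trade Authorization

(a) employees 91 ≤ 100 → exempt from Cooperative License.
(b) is a worker-owned cooperative; closes 8:00 PM, after 6:00 PM → Cooperative License required.
(c) is a worker-owned cooperative → Operating Certificate required.
(d) conducts auctions → Auctioneer Registration required.
(e) does not sell goods at retail; is a worker-owned cooperative → Retail Registration not required.
(f) does not sell firearms or ammunition; closes 8:00 PM, after 7:00 PM → General Business Authorization not required.
(g) conducts auctions; operates from an industrially zoned site → Trade Authorization required.
(h) employees 91 < 119 → Operating License required.
(i) revenue $2,250,000 ≥ $2,200,000 → High-Revenue License required.
(j) is a worker-owned cooperative (not: is a franchise of a national chain) → General Business License not required.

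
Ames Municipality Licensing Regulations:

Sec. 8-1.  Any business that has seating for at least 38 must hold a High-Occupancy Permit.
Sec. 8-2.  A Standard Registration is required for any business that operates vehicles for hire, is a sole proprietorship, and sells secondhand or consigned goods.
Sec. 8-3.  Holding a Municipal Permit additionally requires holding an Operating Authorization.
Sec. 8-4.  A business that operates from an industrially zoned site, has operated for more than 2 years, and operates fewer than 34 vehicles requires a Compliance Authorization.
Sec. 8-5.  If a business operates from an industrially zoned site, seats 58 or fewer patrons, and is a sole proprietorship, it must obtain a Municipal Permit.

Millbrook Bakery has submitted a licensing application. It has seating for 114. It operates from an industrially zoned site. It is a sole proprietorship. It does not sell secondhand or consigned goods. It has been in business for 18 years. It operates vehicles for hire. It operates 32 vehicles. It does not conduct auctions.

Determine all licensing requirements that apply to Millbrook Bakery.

Sec. 8-1. seating 114 ≥ 38 → High-Occupancy Permit required.
Sec. 8-2. operates vehicles for hire; is a sole proprietorship; does not sell secondhand or consigned goods → Standard Registration not required.
Sec. 8-3. Municipal Permit is not required → no effect.
Sec. 8-4. operates from an industrially zoned site; years in business 18 > 2; vehicles 32 < 34 → Compliance Authorization required.
Sec. 8-5. operates from an industrially zoned site; seating 114 > 58; is a sole proprietorship → Municipal Permit not required.

Compliance Authorization, High-Occupancy Permit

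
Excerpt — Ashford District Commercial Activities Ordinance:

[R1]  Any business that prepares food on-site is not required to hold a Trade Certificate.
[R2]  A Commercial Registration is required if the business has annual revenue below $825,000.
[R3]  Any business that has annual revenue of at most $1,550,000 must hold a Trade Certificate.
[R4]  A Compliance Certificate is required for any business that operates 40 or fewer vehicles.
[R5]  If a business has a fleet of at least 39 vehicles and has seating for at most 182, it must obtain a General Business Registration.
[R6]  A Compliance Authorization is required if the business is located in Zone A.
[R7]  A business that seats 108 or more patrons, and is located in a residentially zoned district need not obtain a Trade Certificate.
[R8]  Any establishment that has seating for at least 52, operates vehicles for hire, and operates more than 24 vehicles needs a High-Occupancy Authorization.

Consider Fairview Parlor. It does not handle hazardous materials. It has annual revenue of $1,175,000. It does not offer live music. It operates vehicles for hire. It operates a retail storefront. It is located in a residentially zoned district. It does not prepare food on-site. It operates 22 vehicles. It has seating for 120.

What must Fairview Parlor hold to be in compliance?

Compliance Certificate

[R1] does not prepare food on-site → Trade Certificate exemption does not apply.
[R2] revenue $1,175,000 ≥ $825,000 → Commercial Registration not required.
[R3] revenue $1,175,000 ≤ $1,550,000 → Trade Certificate required.
[R4] vehicles 22 ≤ 40 → Compliance Certificate required.
[R5] vehicles 22 < 39; seating 120 ≤ 182 → General Business Registration not required.
[R6] is located in a residentially zoned district (not: is located in Zone A) → Compliance Authorization not required.
[R7] seating 120 ≥ 108; is located in a residentially zoned district → exempt from Trade Certificate.
[R8] seating 120 ≥ 52; operates vehicles for hire; vehicles 22 ≤ 24 → High-Occupancy Authorization not required.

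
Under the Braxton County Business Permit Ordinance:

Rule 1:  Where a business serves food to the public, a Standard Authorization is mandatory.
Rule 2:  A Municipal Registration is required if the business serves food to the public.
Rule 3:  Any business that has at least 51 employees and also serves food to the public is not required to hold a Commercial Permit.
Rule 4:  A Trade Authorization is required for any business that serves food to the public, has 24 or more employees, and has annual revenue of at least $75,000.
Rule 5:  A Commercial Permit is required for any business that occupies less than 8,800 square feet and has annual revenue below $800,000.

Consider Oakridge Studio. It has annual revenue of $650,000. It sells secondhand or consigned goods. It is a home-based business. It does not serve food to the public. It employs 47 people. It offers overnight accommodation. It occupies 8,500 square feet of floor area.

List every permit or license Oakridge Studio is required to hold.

Rule 1: does not serve food to the public → Standard Authorization not required.
Rule 2: does not serve food to the public → Municipal Registration not required.
Rule 3: employees 47 < 51; does not serve food to the public → Commercial Permit exemption does not apply.
Rule 4: does not serve food to the public; employees 47 ≥ 24; revenue $650,000 ≥ $75,000 → Trade Authorization not required.
Rule 5: floor area 8,500 square feet < 8,800 square feet; revenue $650,000 < $800,000 → Commercial Permit required.

Commercial Permit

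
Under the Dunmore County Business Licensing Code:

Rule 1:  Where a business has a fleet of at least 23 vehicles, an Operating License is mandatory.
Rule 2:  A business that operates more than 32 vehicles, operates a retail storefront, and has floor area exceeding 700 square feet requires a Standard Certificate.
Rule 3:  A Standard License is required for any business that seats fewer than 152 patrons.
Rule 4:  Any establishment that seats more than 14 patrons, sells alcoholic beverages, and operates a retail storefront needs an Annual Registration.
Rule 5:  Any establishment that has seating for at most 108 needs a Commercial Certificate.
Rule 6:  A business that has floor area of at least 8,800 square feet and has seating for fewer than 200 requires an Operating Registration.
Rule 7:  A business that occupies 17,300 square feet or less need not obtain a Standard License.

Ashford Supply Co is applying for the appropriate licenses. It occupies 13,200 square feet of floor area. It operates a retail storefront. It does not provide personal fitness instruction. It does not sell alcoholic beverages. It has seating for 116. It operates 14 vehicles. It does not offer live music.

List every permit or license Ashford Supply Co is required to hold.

Operating Registration

Rule 1: vehicles 14 < 23 → Operating License not required.
Rule 2: vehicles 14 ≤ 32; operates a retail storefront; floor area 13,200 square feet > 700 square feet → Standard Certificate not required.
Rule 3: seating 116 < 152 → Standard License required.
Rule 4: seating 116 > 14; does not sell alcoholic beverages; operates a retail storefront → Annual Registration not required.
Rule 5: seating 116 > 108 → Commercial Certificate not required.
Rule 6: floor area 13,200 square feet ≥ 8,800 square feet; seating 116 < 200 → Operating Registration required.
Rule 7: floor area 13,200 square feet ≤ 17,300 square feet → exempt from Standard License.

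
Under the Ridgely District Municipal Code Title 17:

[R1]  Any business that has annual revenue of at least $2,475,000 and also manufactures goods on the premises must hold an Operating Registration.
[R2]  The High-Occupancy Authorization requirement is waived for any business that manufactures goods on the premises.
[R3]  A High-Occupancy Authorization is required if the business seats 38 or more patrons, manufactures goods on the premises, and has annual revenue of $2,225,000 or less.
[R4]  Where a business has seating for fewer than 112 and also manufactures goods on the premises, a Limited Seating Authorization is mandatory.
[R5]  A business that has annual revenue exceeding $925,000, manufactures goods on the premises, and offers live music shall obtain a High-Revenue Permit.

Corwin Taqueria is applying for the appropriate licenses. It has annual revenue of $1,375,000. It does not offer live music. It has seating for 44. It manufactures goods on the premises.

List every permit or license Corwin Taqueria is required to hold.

[R1] revenue $1,375,000 < $2,475,000; manufactures goods on the premises → Operating Registration not required.
[R2] manufactures goods on the premises → exempt from High-Occupancy Authorization.
[R3] seating 44 ≥ 38; manufactures goods on the premises; revenue $1,375,000 ≤ $2,225,000 → High-Occupancy Authorization required.
[R4] seating 44 < 112; manufactures goods on the premises → Limited Seating Authorization required.
[R5] revenue $1,375,000 > $925,000; manufactures goods on the premises; does not offer live music → High-Revenue Permit not required.

Limited Seating Authorization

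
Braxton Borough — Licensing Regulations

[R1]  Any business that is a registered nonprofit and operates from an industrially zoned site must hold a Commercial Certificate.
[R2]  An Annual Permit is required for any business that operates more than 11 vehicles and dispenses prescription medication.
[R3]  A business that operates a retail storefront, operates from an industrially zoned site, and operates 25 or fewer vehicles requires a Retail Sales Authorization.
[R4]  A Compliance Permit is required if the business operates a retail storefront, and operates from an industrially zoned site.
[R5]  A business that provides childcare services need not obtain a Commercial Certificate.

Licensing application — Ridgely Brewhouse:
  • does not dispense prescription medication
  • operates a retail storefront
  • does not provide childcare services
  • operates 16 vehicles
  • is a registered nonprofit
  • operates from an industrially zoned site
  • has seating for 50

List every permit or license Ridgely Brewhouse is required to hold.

[R1] is a registered nonprofit; operates from an industrially zoned site → Commercial Certificate required.
[R2] vehicles 16 > 11; does not dispense prescription medication → Annual Permit not required.
[R3] operates a retail storefront; operates from an industrially zoned site; vehicles 16 ≤ 25 → Retail Sales Authorization required.
[R4] operates a retail storefront; operates from an industrially zoned site → Compliance Permit required.
[R5] does not provide childcare services → Commercial Certificate exemption does not apply.

Commercial Certificate, Compliance Permit, Retail Sales Authorization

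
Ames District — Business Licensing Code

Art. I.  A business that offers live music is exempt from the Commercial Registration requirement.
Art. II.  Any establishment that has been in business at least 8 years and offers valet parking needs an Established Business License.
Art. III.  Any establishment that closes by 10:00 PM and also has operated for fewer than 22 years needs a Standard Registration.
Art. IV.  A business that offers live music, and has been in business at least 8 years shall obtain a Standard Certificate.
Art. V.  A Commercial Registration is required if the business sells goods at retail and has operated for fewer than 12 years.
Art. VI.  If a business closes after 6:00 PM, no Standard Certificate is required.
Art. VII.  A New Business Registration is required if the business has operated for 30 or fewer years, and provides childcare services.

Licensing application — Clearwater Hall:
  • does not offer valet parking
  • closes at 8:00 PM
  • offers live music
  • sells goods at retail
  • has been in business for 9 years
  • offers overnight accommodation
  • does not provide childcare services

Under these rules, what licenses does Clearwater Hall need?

Standard Registration

Art. I. offers live music → exempt from Commercial Registration.
Art. II. years in business 9 ≥ 8; does not offer valet parking → Established Business License not required.
Art. III. closes 8:00 PM, at/before 10:00 PM; years in business 9 < 22 → Standard Registration required.
Art. IV. offers live music; years in business 9 ≥ 8 → Standard Certificate required.
Art. V. sells goods at retail; years in business 9 < 12 → Commercial Registration required.
Art. VI. closes 8:00 PM, after 6:00 PM → exempt from Standard Certificate.
Art. VII. years in business 9 ≤ 30; does not provide childcare services → New Business Registration not required.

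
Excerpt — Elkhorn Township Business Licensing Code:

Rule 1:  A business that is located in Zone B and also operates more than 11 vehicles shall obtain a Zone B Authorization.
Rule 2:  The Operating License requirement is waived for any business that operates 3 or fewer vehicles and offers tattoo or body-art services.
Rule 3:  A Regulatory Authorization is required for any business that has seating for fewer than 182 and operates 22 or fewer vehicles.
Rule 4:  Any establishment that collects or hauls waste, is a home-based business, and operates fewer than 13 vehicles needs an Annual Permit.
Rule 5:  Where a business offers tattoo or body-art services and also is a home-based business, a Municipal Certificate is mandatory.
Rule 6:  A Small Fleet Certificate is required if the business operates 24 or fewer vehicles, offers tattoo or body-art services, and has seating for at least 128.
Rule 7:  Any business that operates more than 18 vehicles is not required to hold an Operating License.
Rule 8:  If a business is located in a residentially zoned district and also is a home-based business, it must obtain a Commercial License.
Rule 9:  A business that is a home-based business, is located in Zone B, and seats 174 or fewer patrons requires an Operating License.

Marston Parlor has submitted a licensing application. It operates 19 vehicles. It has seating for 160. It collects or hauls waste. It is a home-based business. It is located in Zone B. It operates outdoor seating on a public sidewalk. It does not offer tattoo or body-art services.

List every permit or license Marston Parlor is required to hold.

Regulatory Authorization, Zone B Authorization

Rule 1: is located in Zone B; vehicles 19 > 11 → Zone B Authorization required.
Rule 2: vehicles 19 > 3; does not offer tattoo or body-art services → Operating License exemption does not apply.
Rule 3: seating 160 < 182; vehicles 19 ≤ 22 → Regulatory Authorization required.
Rule 4: collects or hauls waste; is a home-based business; vehicles 19 ≥ 13 → Annual Permit not required.
Rule 5: does not offer tattoo or body-art services; is a home-based business → Municipal Certificate not required.
Rule 6: vehicles 19 ≤ 24; does not offer tattoo or body-art services; seating 160 ≥ 128 → Small Fleet Certificate not required.
Rule 7: vehicles 19 > 18 → exempt from Operating License.
Rule 8: is located in Zone B (not: is located in a residentially zoned district); is a home-based business → Commercial License not required.
Rule 9: is a home-based business; is located in Zone B; seating 160 ≤ 174 → Operating License required.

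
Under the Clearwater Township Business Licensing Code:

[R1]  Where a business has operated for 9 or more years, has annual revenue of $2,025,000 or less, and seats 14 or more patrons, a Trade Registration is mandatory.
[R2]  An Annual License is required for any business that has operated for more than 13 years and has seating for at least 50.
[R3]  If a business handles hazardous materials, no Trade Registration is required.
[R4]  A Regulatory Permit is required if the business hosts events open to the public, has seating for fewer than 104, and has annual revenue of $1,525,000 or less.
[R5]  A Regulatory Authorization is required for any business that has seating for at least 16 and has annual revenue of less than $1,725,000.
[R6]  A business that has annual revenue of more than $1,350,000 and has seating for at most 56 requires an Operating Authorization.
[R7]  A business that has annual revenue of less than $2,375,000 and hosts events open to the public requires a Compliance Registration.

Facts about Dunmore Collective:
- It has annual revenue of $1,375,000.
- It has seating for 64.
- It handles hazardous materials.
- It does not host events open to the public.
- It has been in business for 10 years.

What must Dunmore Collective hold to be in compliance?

[R1] years in business 10 ≥ 9; revenue $1,375,000 ≤ $2,025,000; seating 64 ≥ 14 → Trade Registration required.
[R2] years in business 10 ≤ 13; seating 64 ≥ 50 → Annual License not required.
[R3] handles hazardous materials → exempt from Trade Registration.
[R4] does not host events open to the public; seating 64 < 104; revenue $1,375,000 ≤ $1,525,000 → Regulatory Permit not required.
[R5] seating 64 ≥ 16; revenue $1,375,000 < $1,725,000 → Regulatory Authorization required.
[R6] revenue $1,375,000 > $1,350,000; seating 64 > 56 → Operating Authorization not required.
[R7] revenue $1,375,000 < $2,375,000; does not host events open to the public → Compliance Registration not required.

Regulatory Authorization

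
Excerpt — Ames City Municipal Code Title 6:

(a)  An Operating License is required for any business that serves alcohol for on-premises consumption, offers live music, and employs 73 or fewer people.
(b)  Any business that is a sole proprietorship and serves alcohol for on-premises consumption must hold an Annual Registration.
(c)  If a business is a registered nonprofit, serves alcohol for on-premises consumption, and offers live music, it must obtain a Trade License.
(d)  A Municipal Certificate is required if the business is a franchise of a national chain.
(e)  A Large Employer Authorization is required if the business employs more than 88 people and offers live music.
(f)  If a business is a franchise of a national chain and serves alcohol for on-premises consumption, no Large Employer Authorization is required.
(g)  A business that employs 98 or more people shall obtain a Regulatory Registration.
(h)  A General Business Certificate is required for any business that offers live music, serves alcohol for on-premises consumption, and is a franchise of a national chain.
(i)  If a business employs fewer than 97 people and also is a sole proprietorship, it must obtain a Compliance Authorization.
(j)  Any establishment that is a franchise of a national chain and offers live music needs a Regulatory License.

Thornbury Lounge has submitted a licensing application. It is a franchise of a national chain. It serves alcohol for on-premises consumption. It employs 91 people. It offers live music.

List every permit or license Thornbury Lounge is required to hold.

(a) serves alcohol for on-premises consumption; offers live music; employees 91 > 73 → Operating License not required.
(b) is a franchise of a national chain (not: is a sole proprietorship); serves alcohol for on-premises consumption → Annual Registration not required.
(c) is a franchise of a national chain (not: is a registered nonprofit); serves alcohol for on-premises consumption; offers live music → Trade License not required.
(d) is a franchise of a national chain → Municipal Certificate required.
(e) employees 91 > 88; offers live music → Large Employer Authorization required.
(f) is a franchise of a national chain; serves alcohol for on-premises consumption → exempt from Large Employer Authorization.
(g) employees 91 < 98 → Regulatory Registration not required.
(h) offers live music; serves alcohol for on-premises consumption; is a franchise of a national chain → General Business Certificate required.
(i) employees 91 < 97; is a franchise of a national chain (not: is a sole proprietorship) → Compliance Authorization not required.
(j) is a franchise of a national chain; offers live music → Regulatory License required.

General Business Certificate, Municipal Certificate, Regulatory License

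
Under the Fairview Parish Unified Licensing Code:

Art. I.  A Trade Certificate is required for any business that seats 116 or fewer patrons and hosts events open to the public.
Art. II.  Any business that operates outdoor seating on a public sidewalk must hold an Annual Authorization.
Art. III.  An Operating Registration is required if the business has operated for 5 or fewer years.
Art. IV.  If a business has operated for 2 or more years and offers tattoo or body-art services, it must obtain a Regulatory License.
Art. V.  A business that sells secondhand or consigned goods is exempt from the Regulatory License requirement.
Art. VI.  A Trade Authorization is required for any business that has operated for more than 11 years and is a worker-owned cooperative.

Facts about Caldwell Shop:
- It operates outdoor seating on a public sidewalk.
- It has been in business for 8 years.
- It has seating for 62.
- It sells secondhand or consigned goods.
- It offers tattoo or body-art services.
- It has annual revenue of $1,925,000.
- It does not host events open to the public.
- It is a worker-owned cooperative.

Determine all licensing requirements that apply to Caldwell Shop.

Art. I. seating 62 ≤ 116; does not host events open to the public → Trade Certificate not required.
Art. II. operates outdoor seating on a public sidewalk → Annual Authorization required.
Art. III. years in business 8 > 5 → Operating Registration not required.
Art. IV. years in business 8 ≥ 2; offers tattoo or body-art services → Regulatory License required.
Art. V. sells secondhand or consigned goods → exempt from Regulatory License.
Art. VI. years in business 8 ≤ 11; is a worker-owned cooperative → Trade Authorization not required.

Annual Authorization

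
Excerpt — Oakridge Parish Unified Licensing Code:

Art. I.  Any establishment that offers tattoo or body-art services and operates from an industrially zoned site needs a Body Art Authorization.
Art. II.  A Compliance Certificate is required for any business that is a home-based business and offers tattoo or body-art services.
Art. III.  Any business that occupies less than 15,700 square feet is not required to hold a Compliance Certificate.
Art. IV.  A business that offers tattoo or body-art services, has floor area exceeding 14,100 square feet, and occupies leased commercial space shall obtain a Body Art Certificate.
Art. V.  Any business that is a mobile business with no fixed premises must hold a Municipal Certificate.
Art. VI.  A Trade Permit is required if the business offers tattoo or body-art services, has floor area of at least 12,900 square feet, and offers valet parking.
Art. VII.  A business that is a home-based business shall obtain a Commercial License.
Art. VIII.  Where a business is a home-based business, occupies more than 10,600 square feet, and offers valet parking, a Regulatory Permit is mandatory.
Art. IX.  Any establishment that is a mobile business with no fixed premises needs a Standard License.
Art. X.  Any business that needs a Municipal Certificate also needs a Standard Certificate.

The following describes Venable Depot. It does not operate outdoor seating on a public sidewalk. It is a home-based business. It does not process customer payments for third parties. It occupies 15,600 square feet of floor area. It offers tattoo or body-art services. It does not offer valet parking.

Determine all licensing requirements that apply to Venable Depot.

Commercial License

Art. I. offers tattoo or body-art services; is a home-based business (not: operates from an industrially zoned site) → Body Art Authorization not required.
Art. II. is a home-based business; offers tattoo or body-art services → Compliance Certificate required.
Art. III. floor area 15,600 square feet < 15,700 square feet → exempt from Compliance Certificate.
Art. IV. offers tattoo or body-art services; floor area 15,600 square feet > 14,100 square feet; is a home-based business (not: occupies leased commercial space) → Body Art Certificate not required.
Art. V. is a home-based business (not: is a mobile business with no fixed premises) → Municipal Certificate not required.
Art. VI. offers tattoo or body-art services; floor area 15,600 square feet ≥ 12,900 square feet; does not offer valet parking → Trade Permit not required.
Art. VII. is a home-based business → Commercial License required.
Art. VIII. is a home-based business; floor area 15,600 square feet > 10,600 square feet; does not offer valet parking → Regulatory Permit not required.
Art. IX. is a home-based business (not: is a mobile business with no fixed premises) → Standard License not required.
Art. X. Municipal Certificate is not required → no effect.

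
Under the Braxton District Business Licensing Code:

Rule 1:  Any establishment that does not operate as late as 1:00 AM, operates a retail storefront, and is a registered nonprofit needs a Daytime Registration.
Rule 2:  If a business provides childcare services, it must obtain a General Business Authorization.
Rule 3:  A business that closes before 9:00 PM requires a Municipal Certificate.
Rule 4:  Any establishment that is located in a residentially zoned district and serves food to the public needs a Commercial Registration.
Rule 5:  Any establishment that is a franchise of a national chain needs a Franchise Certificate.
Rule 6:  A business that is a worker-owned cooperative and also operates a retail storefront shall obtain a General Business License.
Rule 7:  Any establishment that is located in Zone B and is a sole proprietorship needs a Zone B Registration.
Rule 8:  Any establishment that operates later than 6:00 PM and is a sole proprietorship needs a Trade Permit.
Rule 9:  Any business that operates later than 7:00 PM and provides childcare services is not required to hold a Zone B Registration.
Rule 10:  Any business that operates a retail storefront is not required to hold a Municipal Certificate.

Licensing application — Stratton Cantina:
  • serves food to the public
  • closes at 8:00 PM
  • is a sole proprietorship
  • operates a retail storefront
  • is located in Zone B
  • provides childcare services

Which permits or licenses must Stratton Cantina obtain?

General Business Authorization, Trade Permit

Rule 1: closes 8:00 PM, at/before 1:00 AM; operates a retail storefront; is a sole proprietorship (not: is a registered nonprofit) → Daytime Registration not required.
Rule 2: provides childcare services → General Business Authorization required.
Rule 3: closes 8:00 PM, at/before 9:00 PM → Municipal Certificate required.
Rule 4: is located in Zone B (not: is located in a residentially zoned district); serves food to the public → Commercial Registration not required.
Rule 5: is a sole proprietorship (not: is a franchise of a national chain) → Franchise Certificate not required.
Rule 6: is a sole proprietorship (not: is a worker-owned cooperative); operates a retail storefront → General Business License not required.
Rule 7: is located in Zone B; is a sole proprietorship → Zone B Registration required.
Rule 8: closes 8:00 PM, after 6:00 PM; is a sole proprietorship → Trade Permit required.
Rule 9: closes 8:00 PM, after 7:00 PM; provides childcare services → exempt from Zone B Registration.
Rule 10: operates a retail storefront → exempt from Municipal Certificate.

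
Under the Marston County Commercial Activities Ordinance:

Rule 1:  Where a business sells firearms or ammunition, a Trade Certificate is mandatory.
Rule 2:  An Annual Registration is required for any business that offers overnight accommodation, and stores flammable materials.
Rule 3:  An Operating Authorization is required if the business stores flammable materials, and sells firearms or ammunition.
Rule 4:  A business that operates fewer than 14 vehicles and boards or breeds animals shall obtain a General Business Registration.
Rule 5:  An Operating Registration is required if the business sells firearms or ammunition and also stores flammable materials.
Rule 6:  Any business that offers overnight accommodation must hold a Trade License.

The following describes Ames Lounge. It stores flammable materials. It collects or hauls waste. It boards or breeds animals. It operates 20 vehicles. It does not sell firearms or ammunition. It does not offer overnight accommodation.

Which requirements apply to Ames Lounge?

Rule 1: does not sell firearms or ammunition → Trade Certificate not required.
Rule 2: does not offer overnight accommodation; stores flammable materials → Annual Registration not required.
Rule 3: stores flammable materials; does not sell firearms or ammunition → Operating Authorization not required.
Rule 4: vehicles 20 ≥ 14; boards or breeds animals → General Business Registration not required.
Rule 5: does not sell firearms or ammunition; stores flammable materials → Operating Registration not required.
Rule 6: does not offer overnight accommodation → Trade License not required.

None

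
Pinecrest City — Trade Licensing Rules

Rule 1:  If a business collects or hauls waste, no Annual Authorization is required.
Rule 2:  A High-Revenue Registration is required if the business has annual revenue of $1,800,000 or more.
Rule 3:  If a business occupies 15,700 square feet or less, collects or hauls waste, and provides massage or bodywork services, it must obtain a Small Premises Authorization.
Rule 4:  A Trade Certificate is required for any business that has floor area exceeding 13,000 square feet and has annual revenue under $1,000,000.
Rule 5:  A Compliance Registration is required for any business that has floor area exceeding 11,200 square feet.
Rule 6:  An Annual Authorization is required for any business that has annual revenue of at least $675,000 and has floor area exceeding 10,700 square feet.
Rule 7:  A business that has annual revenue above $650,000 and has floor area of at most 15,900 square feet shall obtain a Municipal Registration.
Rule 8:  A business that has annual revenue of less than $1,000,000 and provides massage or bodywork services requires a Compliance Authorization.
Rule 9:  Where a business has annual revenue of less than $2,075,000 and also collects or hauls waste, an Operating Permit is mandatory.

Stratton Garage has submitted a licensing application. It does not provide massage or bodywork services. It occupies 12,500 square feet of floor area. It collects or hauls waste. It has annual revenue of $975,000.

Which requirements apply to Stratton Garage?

Compliance Registration, Municipal Registration, Operating Permit

Rule 1: collects or hauls waste → exempt from Annual Authorization.
Rule 2: revenue $975,000 < $1,800,000 → High-Revenue Registration not required.
Rule 3: floor area 12,500 square feet ≤ 15,700 square feet; collects or hauls waste; does not provide massage or bodywork services → Small Premises Authorization not required.
Rule 4: floor area 12,500 square feet ≤ 13,000 square feet; revenue $975,000 < $1,000,000 → Trade Certificate not required.
Rule 5: floor area 12,500 square feet > 11,200 square feet → Compliance Registration required.
Rule 6: revenue $975,000 ≥ $675,000; floor area 12,500 square feet > 10,700 square feet → Annual Authorization required.
Rule 7: revenue $975,000 > $650,000; floor area 12,500 square feet ≤ 15,900 square feet → Municipal Registration required.
Rule 8: revenue $975,000 < $1,000,000; does not provide massage or bodywork services → Compliance Authorization not required.
Rule 9: revenue $975,000 < $2,075,000; collects or hauls waste → Operating Permit required.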